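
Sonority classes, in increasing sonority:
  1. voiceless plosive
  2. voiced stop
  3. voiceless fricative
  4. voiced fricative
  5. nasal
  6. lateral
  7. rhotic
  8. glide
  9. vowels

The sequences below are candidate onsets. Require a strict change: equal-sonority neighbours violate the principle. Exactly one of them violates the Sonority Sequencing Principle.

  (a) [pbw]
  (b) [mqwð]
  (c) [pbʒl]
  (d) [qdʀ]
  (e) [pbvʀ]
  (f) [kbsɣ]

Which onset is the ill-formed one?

(a) sonority 1-2-8: well-formed.
(b) sonority 5-1-8-4: ill-formed.
(c) sonority 1-2-4-6: well-formed.
(d) sonority 1-2-7: well-formed.
(e) sonority 1-2-4-7: well-formed.
(f) sonority 1-2-3-4: well-formed.

b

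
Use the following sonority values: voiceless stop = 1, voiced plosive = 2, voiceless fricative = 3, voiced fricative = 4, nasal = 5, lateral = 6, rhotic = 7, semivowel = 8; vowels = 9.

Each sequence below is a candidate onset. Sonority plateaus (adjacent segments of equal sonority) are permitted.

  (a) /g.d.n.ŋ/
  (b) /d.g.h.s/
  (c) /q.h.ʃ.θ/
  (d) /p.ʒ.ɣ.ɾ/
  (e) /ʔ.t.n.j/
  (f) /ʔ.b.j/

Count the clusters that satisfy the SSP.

(a) /g.d.n.ŋ/: profile 2-2-5-5 — obeys.
(b) /d.g.h.s/: profile 2-2-3-3 — obeys.
(c) /q.h.ʃ.θ/: profile 1-3-3-3 — obeys.
(d) /p.ʒ.ɣ.ɾ/: profile 1-4-4-7 — obeys.
(e) /ʔ.t.n.j/: profile 1-1-5-8 — obeys.
(f) /ʔ.b.j/: profile 1-2-8 — obeys.

6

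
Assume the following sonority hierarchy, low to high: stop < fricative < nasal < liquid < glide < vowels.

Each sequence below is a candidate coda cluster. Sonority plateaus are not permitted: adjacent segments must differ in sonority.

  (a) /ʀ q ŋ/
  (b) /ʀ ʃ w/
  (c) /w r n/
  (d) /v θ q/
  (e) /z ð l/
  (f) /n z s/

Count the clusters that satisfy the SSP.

1

(a) sonority 4-1-3: ill-formed.
(b) sonority 4-2-5: ill-formed.
(c) sonority 5-4-3: well-formed.
(d) sonority 2-2-1: ill-formed.
(e) sonority 2-2-4: ill-formed.
(f) sonority 3-2-2: ill-formed.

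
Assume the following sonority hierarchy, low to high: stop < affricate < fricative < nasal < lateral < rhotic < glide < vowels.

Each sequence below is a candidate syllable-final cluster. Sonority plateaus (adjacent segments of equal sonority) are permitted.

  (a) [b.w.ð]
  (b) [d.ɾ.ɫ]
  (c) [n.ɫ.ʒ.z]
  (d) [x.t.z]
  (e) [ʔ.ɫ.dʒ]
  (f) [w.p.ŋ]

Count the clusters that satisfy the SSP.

0

(a) [b.w.ð]: profile 1-7-3 — violates.
(b) [d.ɾ.ɫ]: profile 1-6-5 — violates.
(c) [n.ɫ.ʒ.z]: profile 4-5-3-3 — violates.
(d) [x.t.z]: profile 3-1-3 — violates.
(e) [ʔ.ɫ.dʒ]: profile 1-5-2 — violates.
(f) [w.p.ŋ]: profile 7-1-4 — violates.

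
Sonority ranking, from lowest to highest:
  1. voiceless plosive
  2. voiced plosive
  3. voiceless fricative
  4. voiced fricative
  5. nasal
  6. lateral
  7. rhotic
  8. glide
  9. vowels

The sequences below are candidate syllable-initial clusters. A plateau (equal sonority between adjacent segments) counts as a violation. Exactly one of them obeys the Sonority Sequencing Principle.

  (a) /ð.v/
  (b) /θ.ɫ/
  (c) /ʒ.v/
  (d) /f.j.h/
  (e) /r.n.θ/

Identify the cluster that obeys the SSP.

(a) /ð.v/: profile 4-4 — violates.
(b) /θ.ɫ/: profile 3-6 — obeys.
(c) /ʒ.v/: profile 4-4 — violates.
(d) /f.j.h/: profile 3-8-3 — violates.
(e) /r.n.θ/: profile 7-5-3 — violates.

b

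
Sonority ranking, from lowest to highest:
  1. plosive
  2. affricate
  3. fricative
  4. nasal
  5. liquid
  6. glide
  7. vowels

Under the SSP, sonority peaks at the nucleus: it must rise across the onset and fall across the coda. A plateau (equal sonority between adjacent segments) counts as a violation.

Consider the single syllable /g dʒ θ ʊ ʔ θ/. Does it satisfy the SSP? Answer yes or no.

no

Onset: /g/ is a plosive (sonority 1), /dʒ/ is an affricate (sonority 2), /θ/ is a fricative (sonority 3); then the nucleus /ʊ/ (sonority 7).
Onset profile 1-2-3-7 — rises to the nucleus.
Coda: /ʔ/ is a plosive (sonority 1), /θ/ is a fricative (sonority 3).
Coda profile 7-1-3 — does not strictly fall throughout.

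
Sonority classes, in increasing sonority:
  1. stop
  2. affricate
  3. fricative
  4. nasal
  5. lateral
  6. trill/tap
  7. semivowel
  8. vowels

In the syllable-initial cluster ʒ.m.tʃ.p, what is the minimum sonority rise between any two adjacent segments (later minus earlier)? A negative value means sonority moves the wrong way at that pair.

/ʒ/: fricative = 3.
/m/: nasal = 4.
/tʃ/: affricate = 2.
/p/: stop = 1.
/ʒ/→/m/: change +1.
/m/→/tʃ/: change -2.
/tʃ/→/p/: change -1.
Minimum = -2.

-2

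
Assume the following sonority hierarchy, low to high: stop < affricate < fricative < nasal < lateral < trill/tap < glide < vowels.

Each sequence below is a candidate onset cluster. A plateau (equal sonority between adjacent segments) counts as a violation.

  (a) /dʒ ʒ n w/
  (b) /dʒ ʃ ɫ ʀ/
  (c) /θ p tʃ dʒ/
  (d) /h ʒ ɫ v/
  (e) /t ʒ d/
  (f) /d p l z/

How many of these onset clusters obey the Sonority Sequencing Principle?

2

(a) /dʒ ʒ n w/: profile 2-3-4-7 — obeys.
(b) /dʒ ʃ ɫ ʀ/: profile 2-3-5-6 — obeys.
(c) /θ p tʃ dʒ/: profile 3-1-2-2 — violates.
(d) /h ʒ ɫ v/: profile 3-3-5-3 — violates.
(e) /t ʒ d/: profile 1-3-1 — violates.
(f) /d p l z/: profile 1-1-5-3 — violates.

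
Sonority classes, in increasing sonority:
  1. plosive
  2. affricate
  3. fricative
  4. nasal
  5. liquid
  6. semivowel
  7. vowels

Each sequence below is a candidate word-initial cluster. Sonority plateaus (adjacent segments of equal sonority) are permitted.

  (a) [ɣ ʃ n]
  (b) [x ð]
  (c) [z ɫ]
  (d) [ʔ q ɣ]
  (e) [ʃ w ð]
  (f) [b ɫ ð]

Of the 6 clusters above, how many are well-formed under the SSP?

(a) 3-3-4 → obeys
(b) 3-3 → obeys
(c) 3-5 → obeys
(d) 1-1-3 → obeys
(e) 3-6-3 → violates
(f) 1-5-3 → violates

4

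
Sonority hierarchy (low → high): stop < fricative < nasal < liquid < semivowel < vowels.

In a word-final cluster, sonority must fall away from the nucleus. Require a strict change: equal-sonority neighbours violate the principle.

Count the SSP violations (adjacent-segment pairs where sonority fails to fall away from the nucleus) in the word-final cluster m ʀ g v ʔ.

/m/: nasal = 3.
/ʀ/: liquid = 4.
/g/: stop = 1.
/v/: fricative = 2.
/ʔ/: stop = 1.
/m/→/ʀ/: 3→4 (does not fall) — violation.
/ʀ/→/g/: 4→1 (falls) — ok.
/g/→/v/: 1→2 (does not fall) — violation.
/v/→/ʔ/: 2→1 (falls) — ok.

2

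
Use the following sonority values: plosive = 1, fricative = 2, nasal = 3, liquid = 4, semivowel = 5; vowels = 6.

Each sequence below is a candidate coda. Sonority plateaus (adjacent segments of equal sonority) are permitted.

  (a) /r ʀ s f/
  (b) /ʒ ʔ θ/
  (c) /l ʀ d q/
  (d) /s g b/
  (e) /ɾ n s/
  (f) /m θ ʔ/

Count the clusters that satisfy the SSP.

(a) /r ʀ s f/: profile 4-4-2-2 — obeys.
(b) /ʒ ʔ θ/: profile 2-1-2 — violates.
(c) /l ʀ d q/: profile 4-4-1-1 — obeys.
(d) /s g b/: profile 2-1-1 — obeys.
(e) /ɾ n s/: profile 4-3-2 — obeys.
(f) /m θ ʔ/: profile 3-2-1 — obeys.

5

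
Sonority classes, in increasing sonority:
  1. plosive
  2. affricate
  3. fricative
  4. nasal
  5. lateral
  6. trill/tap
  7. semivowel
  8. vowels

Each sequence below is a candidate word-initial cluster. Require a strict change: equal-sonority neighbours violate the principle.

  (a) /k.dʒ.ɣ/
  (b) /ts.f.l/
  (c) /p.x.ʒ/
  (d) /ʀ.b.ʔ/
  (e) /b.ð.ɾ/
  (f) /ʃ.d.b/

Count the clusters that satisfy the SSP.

(a) /k.dʒ.ɣ/: profile 1-2-3 — obeys.
(b) /ts.f.l/: profile 2-3-5 — obeys.
(c) /p.x.ʒ/: profile 1-3-3 — violates.
(d) /ʀ.b.ʔ/: profile 6-1-1 — violates.
(e) /b.ð.ɾ/: profile 1-3-6 — obeys.
(f) /ʃ.d.b/: profile 3-1-1 — violates.

3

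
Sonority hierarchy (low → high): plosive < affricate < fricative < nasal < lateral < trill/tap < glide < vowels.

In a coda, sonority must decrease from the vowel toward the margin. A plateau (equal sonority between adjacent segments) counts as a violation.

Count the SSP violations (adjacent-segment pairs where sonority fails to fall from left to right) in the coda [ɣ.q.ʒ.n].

2

/ɣ/: fricative = 3.
/q/: plosive = 1.
/ʒ/: fricative = 3.
/n/: nasal = 4.
/ɣ/→/q/: 3→1 (falls) — ok.
/q/→/ʒ/: 1→3 (does not fall) — violation.
/ʒ/→/n/: 3→4 (does not fall) — violation.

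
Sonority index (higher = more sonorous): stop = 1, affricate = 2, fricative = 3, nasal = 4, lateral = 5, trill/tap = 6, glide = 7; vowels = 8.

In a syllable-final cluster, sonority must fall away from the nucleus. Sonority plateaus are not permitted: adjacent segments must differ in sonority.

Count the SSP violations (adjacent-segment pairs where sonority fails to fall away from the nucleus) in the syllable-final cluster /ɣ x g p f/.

3

/ɣ/ — fricative, sonority 3.
/x/ — fricative, sonority 3.
/g/ — stop, sonority 1.
/p/ — stop, sonority 1.
/f/ — fricative, sonority 3.
/ɣ/→/x/: 3→3 (plateau) — violation.
/x/→/g/: 3→1 (falls) — ok.
/g/→/p/: 1→1 (plateau) — violation.
/p/→/f/: 1→3 (does not fall) — violation.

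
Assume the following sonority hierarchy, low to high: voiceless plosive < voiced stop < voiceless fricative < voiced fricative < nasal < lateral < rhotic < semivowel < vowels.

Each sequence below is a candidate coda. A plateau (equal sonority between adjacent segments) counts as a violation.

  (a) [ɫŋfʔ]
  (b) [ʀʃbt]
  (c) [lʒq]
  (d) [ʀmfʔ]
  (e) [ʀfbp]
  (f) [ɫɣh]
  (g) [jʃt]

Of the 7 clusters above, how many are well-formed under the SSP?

(a) 6-5-3-1 → obeys
(b) 7-3-2-1 → obeys
(c) 6-4-1 → obeys
(d) 7-5-3-1 → obeys
(e) 7-3-2-1 → obeys
(f) 6-4-3 → obeys
(g) 8-3-1 → obeys

7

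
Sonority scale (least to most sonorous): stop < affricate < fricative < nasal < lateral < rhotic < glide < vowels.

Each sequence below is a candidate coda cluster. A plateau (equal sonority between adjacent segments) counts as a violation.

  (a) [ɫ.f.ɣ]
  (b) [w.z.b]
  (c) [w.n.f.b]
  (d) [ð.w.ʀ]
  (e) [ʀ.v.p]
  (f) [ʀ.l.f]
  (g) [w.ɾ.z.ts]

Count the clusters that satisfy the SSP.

(a) sonority 5-3-3: ill-formed.
(b) sonority 7-3-1: well-formed.
(c) sonority 7-4-3-1: well-formed.
(d) sonority 3-7-6: ill-formed.
(e) sonority 6-3-1: well-formed.
(f) sonority 6-5-3: well-formed.
(g) sonority 7-6-3-2: well-formed.

5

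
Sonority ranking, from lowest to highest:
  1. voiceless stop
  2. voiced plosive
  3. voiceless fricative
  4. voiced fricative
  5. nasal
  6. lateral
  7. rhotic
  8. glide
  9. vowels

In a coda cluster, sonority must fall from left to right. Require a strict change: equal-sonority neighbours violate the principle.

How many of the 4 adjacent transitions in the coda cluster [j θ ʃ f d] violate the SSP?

/j/ — glide, sonority 8.
/θ/ — voiceless fricative, sonority 3.
/ʃ/ — voiceless fricative, sonority 3.
/f/ — voiceless fricative, sonority 3.
/d/ — voiced plosive, sonority 2.
/j/→/θ/: 8→3 (falls) — ok.
/θ/→/ʃ/: 3→3 (plateau) — violation.
/ʃ/→/f/: 3→3 (plateau) — violation.
/f/→/d/: 3→2 (falls) — ok.

2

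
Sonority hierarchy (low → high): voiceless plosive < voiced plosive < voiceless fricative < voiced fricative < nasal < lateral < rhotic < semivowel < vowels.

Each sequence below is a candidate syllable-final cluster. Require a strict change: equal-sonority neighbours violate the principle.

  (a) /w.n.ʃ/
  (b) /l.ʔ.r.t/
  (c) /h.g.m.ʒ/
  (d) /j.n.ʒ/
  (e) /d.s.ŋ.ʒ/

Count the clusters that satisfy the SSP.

(a) sonority 8-5-3: well-formed.
(b) sonority 6-1-7-1: ill-formed.
(c) sonority 3-2-5-4: ill-formed.
(d) sonority 8-5-4: well-formed.
(e) sonority 2-3-5-4: ill-formed.

2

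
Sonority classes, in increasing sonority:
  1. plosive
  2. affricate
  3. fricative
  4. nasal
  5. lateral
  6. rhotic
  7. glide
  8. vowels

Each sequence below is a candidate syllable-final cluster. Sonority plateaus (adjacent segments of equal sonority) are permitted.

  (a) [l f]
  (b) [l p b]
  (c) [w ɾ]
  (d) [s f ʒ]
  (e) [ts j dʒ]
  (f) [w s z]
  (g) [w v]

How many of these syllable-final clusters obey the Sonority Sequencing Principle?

(a) sonority 5-3: well-formed.
(b) sonority 5-1-1: well-formed.
(c) sonority 7-6: well-formed.
(d) sonority 3-3-3: well-formed.
(e) sonority 2-7-2: ill-formed.
(f) sonority 7-3-3: well-formed.
(g) sonority 7-3: well-formed.

6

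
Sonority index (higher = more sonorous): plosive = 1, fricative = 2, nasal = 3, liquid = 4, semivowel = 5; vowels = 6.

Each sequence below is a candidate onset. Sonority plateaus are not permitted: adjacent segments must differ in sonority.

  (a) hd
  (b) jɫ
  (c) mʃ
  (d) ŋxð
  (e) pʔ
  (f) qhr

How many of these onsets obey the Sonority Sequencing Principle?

(a) 2-1 → violates
(b) 5-4 → violates
(c) 3-2 → violates
(d) 3-2-2 → violates
(e) 1-1 → violates
(f) 1-2-4 → obeys

1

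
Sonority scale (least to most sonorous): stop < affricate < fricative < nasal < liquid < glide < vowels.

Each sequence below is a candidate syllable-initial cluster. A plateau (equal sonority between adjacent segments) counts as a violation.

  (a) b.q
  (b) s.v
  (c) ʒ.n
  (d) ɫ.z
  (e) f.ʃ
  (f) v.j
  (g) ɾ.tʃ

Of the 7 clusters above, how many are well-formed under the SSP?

(a) b.q: profile 1-1 — violates.
(b) s.v: profile 3-3 — violates.
(c) ʒ.n: profile 3-4 — obeys.
(d) ɫ.z: profile 5-3 — violates.
(e) f.ʃ: profile 3-3 — violates.
(f) v.j: profile 3-6 — obeys.
(g) ɾ.tʃ: profile 5-2 — violates.

2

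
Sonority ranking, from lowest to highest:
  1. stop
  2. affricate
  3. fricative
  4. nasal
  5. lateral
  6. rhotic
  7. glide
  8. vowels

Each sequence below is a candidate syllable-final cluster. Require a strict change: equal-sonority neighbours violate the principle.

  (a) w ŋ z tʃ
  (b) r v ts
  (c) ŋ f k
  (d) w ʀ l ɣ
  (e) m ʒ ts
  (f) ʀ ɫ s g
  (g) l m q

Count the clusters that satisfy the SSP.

(a) sonority 7-4-3-2: well-formed.
(b) sonority 6-3-2: well-formed.
(c) sonority 4-3-1: well-formed.
(d) sonority 7-6-5-3: well-formed.
(e) sonority 4-3-2: well-formed.
(f) sonority 6-5-3-1: well-formed.
(g) sonority 5-4-1: well-formed.

7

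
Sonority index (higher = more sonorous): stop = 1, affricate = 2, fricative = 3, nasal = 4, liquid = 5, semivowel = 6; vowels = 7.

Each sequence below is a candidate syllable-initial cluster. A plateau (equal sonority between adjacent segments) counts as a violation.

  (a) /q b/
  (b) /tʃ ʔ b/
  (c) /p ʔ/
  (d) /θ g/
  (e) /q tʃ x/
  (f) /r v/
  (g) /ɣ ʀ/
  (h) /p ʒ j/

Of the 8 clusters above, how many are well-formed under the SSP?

3

(a) 1-1 → violates
(b) 2-1-1 → violates
(c) 1-1 → violates
(d) 3-1 → violates
(e) 1-2-3 → obeys
(f) 5-3 → violates
(g) 3-5 → obeys
(h) 1-3-6 → obeys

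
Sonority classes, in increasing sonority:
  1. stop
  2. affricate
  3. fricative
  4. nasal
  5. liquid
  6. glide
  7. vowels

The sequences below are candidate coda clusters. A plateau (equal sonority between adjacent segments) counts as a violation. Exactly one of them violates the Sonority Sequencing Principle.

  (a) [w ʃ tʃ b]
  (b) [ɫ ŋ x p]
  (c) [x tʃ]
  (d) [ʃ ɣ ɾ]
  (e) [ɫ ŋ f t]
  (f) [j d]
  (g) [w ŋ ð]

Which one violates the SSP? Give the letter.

d

(a) [w ʃ tʃ b]: profile 6-3-2-1 — obeys.
(b) [ɫ ŋ x p]: profile 5-4-3-1 — obeys.
(c) [x tʃ]: profile 3-2 — obeys.
(d) [ʃ ɣ ɾ]: profile 3-3-5 — violates.
(e) [ɫ ŋ f t]: profile 5-4-3-1 — obeys.
(f) [j d]: profile 6-1 — obeys.
(g) [w ŋ ð]: profile 6-4-3 — obeys.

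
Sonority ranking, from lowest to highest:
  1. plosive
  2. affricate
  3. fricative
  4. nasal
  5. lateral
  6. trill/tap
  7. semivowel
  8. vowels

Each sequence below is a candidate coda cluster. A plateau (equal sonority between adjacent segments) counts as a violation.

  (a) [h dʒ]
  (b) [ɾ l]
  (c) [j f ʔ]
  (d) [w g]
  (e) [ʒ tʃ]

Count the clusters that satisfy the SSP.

(a) sonority 3-2: well-formed.
(b) sonority 6-5: well-formed.
(c) sonority 7-3-1: well-formed.
(d) sonority 7-1: well-formed.
(e) sonority 3-2: well-formed.

5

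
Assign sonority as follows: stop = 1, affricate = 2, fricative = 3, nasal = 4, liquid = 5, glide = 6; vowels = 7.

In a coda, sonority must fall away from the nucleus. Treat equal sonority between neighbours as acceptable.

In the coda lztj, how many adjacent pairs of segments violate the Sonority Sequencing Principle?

1

/l/: liquid = 5.
/z/: fricative = 3.
/t/: stop = 1.
/j/: glide = 6.
/l/→/z/: 5→3 (falls) — ok.
/z/→/t/: 3→1 (falls) — ok.
/t/→/j/: 1→6 (does not fall) — violation.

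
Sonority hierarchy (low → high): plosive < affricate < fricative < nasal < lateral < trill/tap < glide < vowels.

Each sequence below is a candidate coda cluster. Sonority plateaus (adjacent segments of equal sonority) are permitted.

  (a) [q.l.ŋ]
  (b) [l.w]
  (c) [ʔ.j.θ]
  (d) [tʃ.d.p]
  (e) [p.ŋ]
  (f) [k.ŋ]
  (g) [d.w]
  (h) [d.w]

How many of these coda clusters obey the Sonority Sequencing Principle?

1

(a) [q.l.ŋ]: profile 1-5-4 — violates.
(b) [l.w]: profile 5-7 — violates.
(c) [ʔ.j.θ]: profile 1-7-3 — violates.
(d) [tʃ.d.p]: profile 2-1-1 — obeys.
(e) [p.ŋ]: profile 1-4 — violates.
(f) [k.ŋ]: profile 1-4 — violates.
(g) [d.w]: profile 1-7 — violates.
(h) [d.w]: profile 1-7 — violates.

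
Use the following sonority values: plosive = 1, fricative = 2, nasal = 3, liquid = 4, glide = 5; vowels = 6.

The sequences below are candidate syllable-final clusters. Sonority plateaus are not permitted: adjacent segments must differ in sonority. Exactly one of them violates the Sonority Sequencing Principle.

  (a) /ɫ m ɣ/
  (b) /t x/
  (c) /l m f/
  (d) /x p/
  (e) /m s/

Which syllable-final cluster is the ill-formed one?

(a) 4-3-2 → obeys
(b) 1-2 → violates
(c) 4-3-2 → obeys
(d) 2-1 → obeys
(e) 3-2 → obeys

b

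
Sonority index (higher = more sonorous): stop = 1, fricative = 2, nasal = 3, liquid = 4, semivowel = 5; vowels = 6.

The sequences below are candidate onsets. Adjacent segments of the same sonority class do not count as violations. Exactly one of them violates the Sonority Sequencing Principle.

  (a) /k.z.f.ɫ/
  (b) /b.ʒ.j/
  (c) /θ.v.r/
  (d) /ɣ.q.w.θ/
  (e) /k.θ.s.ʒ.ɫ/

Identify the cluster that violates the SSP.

(a) sonority 1-2-2-4: well-formed.
(b) sonority 1-2-5: well-formed.
(c) sonority 2-2-4: well-formed.
(d) sonority 2-1-5-2: ill-formed.
(e) sonority 1-2-2-2-4: well-formed.

d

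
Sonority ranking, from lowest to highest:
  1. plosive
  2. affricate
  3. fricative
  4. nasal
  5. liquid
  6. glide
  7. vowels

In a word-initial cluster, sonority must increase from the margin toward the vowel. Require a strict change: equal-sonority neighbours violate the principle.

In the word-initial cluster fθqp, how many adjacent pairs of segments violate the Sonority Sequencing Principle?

3

/f/ is a fricative (sonority 3).
/θ/ is a fricative (sonority 3).
/q/ is a plosive (sonority 1).
/p/ is a plosive (sonority 1).
/f/→/θ/: 3→3 (plateau) — violation.
/θ/→/q/: 3→1 (does not rise) — violation.
/q/→/p/: 1→1 (plateau) — violation.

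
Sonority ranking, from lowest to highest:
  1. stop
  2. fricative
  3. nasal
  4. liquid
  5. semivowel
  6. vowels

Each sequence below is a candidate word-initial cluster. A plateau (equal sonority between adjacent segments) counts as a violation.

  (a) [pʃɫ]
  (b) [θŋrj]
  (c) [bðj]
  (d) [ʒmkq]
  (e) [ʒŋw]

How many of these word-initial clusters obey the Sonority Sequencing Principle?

(a) [pʃɫ]: profile 1-2-4 — obeys.
(b) [θŋrj]: profile 2-3-4-5 — obeys.
(c) [bðj]: profile 1-2-5 — obeys.
(d) [ʒmkq]: profile 2-3-1-1 — violates.
(e) [ʒŋw]: profile 2-3-5 — obeys.

4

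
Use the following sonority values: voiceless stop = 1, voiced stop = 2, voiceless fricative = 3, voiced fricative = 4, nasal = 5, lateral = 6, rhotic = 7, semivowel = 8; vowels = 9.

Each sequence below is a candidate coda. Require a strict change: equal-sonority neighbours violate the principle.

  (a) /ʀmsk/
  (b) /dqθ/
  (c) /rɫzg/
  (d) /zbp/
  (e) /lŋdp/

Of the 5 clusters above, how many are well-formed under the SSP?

4

(a) /ʀmsk/: profile 7-5-3-1 — obeys.
(b) /dqθ/: profile 2-1-3 — violates.
(c) /rɫzg/: profile 7-6-4-2 — obeys.
(d) /zbp/: profile 4-2-1 — obeys.
(e) /lŋdp/: profile 6-5-2-1 — obeys.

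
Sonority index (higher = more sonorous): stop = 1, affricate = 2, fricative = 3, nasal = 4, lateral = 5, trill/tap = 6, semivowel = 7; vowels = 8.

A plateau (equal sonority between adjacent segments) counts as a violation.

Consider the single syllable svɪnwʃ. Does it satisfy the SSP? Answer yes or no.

no

Onset: /s/ is a fricative (sonority 3), /v/ is a fricative (sonority 3); then the nucleus /ɪ/ (sonority 8).
Onset profile 3-3-8 — does not strictly rise throughout.
Coda: /n/ is a nasal (sonority 4), /w/ is a semivowel (sonority 7), /ʃ/ is a fricative (sonority 3).
Coda profile 8-4-7-3 — does not strictly fall throughout.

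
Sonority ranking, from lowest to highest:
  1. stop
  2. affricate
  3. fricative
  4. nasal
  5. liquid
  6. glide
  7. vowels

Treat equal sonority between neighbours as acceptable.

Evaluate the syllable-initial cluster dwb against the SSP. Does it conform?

/d/ — stop, sonority 1.
/w/ — glide, sonority 6.
/b/ — stop, sonority 1.
The profile is 1-6-1. Between /w/ (6) and /b/ (1) sonority does not rise, so the cluster violates the SSP.

no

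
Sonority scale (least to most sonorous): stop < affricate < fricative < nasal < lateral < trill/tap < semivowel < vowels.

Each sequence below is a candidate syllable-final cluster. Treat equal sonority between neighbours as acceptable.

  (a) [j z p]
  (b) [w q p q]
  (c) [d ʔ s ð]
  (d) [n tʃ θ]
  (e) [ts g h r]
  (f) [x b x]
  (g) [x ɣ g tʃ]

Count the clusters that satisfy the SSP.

(a) sonority 7-3-1: well-formed.
(b) sonority 7-1-1-1: well-formed.
(c) sonority 1-1-3-3: ill-formed.
(d) sonority 4-2-3: ill-formed.
(e) sonority 2-1-3-6: ill-formed.
(f) sonority 3-1-3: ill-formed.
(g) sonority 3-3-1-2: ill-formed.

2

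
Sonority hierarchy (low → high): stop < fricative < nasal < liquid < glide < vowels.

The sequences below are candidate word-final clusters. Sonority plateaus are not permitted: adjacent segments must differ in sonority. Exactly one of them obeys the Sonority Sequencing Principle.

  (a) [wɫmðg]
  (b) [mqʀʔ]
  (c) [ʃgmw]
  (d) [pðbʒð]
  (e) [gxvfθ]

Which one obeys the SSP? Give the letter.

a

(a) 5-4-3-2-1 → obeys
(b) 3-1-4-1 → violates
(c) 2-1-3-5 → violates
(d) 1-2-1-2-2 → violates
(e) 1-2-2-2-2 → violates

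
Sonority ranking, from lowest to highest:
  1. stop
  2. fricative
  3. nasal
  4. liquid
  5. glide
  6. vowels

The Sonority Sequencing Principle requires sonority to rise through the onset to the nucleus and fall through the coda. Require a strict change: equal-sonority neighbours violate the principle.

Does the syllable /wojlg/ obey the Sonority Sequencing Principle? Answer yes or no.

yes

Onset: /w/ is a glide (sonority 5); then the nucleus /o/ (sonority 6).
Onset profile 5-6 — rises to the nucleus.
Coda: /j/ is a glide (sonority 5), /l/ is a liquid (sonority 4), /g/ is a stop (sonority 1).
Coda profile 6-5-4-1 — falls from the nucleus.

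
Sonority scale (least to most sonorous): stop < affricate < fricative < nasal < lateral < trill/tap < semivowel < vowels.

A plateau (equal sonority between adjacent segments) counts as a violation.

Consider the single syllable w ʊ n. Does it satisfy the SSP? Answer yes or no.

yes

Onset: /w/ is a semivowel (sonority 7); then the nucleus /ʊ/ (sonority 8).
Onset profile 7-8 — rises to the nucleus.
Coda: /n/ is a nasal (sonority 4).
Coda profile 8-4 — falls from the nucleus.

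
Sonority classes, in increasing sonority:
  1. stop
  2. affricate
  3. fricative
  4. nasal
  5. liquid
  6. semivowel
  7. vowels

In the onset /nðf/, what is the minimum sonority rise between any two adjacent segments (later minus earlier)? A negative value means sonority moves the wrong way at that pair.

-1

/n/ — nasal, sonority 4.
/ð/ — fricative, sonority 3.
/f/ — fricative, sonority 3.
/n/→/ð/: change -1.
/ð/→/f/: change +0.
Minimum = -1.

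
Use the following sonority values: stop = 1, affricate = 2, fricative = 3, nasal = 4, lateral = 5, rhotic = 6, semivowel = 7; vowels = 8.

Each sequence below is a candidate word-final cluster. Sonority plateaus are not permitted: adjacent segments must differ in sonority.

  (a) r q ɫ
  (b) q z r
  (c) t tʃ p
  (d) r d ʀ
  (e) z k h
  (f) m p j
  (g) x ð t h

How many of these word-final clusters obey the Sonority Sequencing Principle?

(a) r q ɫ: profile 6-1-5 — violates.
(b) q z r: profile 1-3-6 — violates.
(c) t tʃ p: profile 1-2-1 — violates.
(d) r d ʀ: profile 6-1-6 — violates.
(e) z k h: profile 3-1-3 — violates.
(f) m p j: profile 4-1-7 — violates.
(g) x ð t h: profile 3-3-1-3 — violates.

0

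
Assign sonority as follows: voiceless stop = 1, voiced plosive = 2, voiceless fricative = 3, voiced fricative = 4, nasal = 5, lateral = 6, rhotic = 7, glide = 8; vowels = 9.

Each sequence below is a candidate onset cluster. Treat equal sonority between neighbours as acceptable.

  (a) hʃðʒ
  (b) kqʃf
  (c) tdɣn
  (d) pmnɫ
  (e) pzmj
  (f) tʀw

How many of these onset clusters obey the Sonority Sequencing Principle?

6

(a) sonority 3-3-4-4: well-formed.
(b) sonority 1-1-3-3: well-formed.
(c) sonority 1-2-4-5: well-formed.
(d) sonority 1-5-5-6: well-formed.
(e) sonority 1-4-5-8: well-formed.
(f) sonority 1-7-8: well-formed.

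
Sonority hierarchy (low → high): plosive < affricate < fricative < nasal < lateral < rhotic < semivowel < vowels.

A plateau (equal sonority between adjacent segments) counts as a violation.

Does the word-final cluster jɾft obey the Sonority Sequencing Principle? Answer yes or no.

/j/ — semivowel, sonority 7.
/ɾ/ — rhotic, sonority 6.
/f/ — fricative, sonority 3.
/t/ — plosive, sonority 1.
The profile 7-6-3-1 strictly falls, so the word-final cluster satisfies the SSP.

yes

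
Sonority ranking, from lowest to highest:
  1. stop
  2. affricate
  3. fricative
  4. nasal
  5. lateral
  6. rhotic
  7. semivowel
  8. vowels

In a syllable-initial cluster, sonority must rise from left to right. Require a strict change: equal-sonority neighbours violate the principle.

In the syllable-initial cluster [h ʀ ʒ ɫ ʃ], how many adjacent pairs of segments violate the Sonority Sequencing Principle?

2

/h/ — fricative, sonority 3.
/ʀ/ — rhotic, sonority 6.
/ʒ/ — fricative, sonority 3.
/ɫ/ — lateral, sonority 5.
/ʃ/ — fricative, sonority 3.
/h/→/ʀ/: 3→6 (rises) — ok.
/ʀ/→/ʒ/: 6→3 (does not rise) — violation.
/ʒ/→/ɫ/: 3→5 (rises) — ok.
/ɫ/→/ʃ/: 5→3 (does not rise) — violation.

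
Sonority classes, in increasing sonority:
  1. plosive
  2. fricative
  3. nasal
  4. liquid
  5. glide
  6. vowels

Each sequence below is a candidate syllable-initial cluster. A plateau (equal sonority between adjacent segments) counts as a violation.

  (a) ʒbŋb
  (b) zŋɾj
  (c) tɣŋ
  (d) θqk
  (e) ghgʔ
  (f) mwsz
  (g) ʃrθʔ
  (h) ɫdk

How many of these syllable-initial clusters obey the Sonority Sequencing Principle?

(a) 2-1-3-1 → violates
(b) 2-3-4-5 → obeys
(c) 1-2-3 → obeys
(d) 2-1-1 → violates
(e) 1-2-1-1 → violates
(f) 3-5-2-2 → violates
(g) 2-4-2-1 → violates
(h) 4-1-1 → violates

2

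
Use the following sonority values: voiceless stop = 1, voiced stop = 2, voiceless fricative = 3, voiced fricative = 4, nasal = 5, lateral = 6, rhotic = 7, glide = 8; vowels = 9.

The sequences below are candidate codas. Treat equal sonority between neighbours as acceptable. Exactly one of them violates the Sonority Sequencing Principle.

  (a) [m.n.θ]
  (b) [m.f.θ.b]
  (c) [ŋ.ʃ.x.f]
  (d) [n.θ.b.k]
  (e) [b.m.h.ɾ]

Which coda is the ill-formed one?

(a) 5-5-3 → obeys
(b) 5-3-3-2 → obeys
(c) 5-3-3-3 → obeys
(d) 5-3-2-1 → obeys
(e) 2-5-3-7 → violates

e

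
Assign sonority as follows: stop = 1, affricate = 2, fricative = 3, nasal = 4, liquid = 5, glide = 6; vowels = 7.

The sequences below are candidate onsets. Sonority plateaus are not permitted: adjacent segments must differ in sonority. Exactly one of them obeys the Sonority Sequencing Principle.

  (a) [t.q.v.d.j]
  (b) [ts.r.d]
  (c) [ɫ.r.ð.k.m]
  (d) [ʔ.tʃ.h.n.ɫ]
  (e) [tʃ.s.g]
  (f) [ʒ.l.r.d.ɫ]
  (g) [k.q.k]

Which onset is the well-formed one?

(a) [t.q.v.d.j]: profile 1-1-3-1-6 — violates.
(b) [ts.r.d]: profile 2-5-1 — violates.
(c) [ɫ.r.ð.k.m]: profile 5-5-3-1-4 — violates.
(d) [ʔ.tʃ.h.n.ɫ]: profile 1-2-3-4-5 — obeys.
(e) [tʃ.s.g]: profile 2-3-1 — violates.
(f) [ʒ.l.r.d.ɫ]: profile 3-5-5-1-5 — violates.
(g) [k.q.k]: profile 1-1-1 — violates.

d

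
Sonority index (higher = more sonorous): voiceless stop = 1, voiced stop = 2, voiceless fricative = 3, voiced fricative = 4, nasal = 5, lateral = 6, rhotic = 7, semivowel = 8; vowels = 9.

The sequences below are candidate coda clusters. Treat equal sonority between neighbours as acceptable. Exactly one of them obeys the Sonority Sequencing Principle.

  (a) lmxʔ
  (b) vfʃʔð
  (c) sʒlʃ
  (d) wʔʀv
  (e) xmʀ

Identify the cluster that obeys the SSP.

a

(a) 6-5-3-1 → obeys
(b) 4-3-3-1-4 → violates
(c) 3-4-6-3 → violates
(d) 8-1-7-4 → violates
(e) 3-5-7 → violates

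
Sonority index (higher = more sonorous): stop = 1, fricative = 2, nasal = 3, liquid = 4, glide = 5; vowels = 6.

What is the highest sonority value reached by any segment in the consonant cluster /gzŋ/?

3

/g/ is a stop (sonority 1).
/z/ is a fricative (sonority 2).
/ŋ/ is a nasal (sonority 3).
The maximum is 3.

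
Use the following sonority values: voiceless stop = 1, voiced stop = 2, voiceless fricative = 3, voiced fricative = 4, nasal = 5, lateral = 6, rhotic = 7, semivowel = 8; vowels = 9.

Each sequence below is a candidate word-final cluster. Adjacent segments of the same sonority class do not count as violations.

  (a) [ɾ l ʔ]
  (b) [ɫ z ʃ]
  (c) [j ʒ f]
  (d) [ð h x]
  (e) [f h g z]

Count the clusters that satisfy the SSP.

4

(a) 7-6-1 → obeys
(b) 6-4-3 → obeys
(c) 8-4-3 → obeys
(d) 4-3-3 → obeys
(e) 3-3-2-4 → violates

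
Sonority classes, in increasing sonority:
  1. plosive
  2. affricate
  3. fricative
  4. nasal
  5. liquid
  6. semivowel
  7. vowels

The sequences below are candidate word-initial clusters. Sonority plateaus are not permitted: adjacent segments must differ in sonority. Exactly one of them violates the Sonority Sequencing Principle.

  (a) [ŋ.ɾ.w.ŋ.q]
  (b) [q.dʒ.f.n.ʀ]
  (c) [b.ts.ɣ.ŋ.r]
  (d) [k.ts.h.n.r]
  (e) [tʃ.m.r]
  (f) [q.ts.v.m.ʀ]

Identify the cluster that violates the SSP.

a

(a) 4-5-6-4-1 → violates
(b) 1-2-3-4-5 → obeys
(c) 1-2-3-4-5 → obeys
(d) 1-2-3-4-5 → obeys
(e) 2-4-5 → obeys
(f) 1-2-3-4-5 → obeys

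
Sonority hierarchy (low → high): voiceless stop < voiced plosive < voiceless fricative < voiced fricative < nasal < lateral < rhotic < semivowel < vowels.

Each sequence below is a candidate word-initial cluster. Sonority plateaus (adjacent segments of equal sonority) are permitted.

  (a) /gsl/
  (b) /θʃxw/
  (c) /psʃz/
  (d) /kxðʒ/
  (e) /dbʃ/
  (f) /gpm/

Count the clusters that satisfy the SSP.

5

(a) 2-3-6 → obeys
(b) 3-3-3-8 → obeys
(c) 1-3-3-4 → obeys
(d) 1-3-4-4 → obeys
(e) 2-2-3 → obeys
(f) 2-1-5 → violates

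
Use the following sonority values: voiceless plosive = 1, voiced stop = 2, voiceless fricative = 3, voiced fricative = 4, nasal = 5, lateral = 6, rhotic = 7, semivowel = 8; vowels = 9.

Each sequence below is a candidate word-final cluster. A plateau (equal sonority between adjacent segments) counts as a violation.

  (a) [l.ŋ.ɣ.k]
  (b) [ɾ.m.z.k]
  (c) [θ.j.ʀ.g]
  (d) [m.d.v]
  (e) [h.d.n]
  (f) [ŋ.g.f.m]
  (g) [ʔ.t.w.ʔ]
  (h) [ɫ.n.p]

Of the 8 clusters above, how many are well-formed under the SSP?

3

(a) sonority 6-5-4-1: well-formed.
(b) sonority 7-5-4-1: well-formed.
(c) sonority 3-8-7-2: ill-formed.
(d) sonority 5-2-4: ill-formed.
(e) sonority 3-2-5: ill-formed.
(f) sonority 5-2-3-5: ill-formed.
(g) sonority 1-1-8-1: ill-formed.
(h) sonority 6-5-1: well-formed.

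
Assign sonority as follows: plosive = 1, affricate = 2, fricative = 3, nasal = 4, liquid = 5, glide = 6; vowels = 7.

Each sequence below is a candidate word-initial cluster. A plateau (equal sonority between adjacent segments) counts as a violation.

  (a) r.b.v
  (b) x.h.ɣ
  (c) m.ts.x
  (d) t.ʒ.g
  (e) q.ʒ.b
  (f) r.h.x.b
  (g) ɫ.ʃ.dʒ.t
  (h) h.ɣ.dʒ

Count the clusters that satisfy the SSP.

0

(a) sonority 5-1-3: ill-formed.
(b) sonority 3-3-3: ill-formed.
(c) sonority 4-2-3: ill-formed.
(d) sonority 1-3-1: ill-formed.
(e) sonority 1-3-1: ill-formed.
(f) sonority 5-3-3-1: ill-formed.
(g) sonority 5-3-2-1: ill-formed.
(h) sonority 3-3-2: ill-formed.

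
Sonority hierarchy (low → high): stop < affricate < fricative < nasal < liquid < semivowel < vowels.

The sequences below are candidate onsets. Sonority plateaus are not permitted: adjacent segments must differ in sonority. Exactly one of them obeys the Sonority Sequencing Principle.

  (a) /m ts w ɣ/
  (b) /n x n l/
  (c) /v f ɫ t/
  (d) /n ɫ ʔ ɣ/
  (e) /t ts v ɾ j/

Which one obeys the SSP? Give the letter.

(a) sonority 4-2-6-3: ill-formed.
(b) sonority 4-3-4-5: ill-formed.
(c) sonority 3-3-5-1: ill-formed.
(d) sonority 4-5-1-3: ill-formed.
(e) sonority 1-2-3-5-6: well-formed.

e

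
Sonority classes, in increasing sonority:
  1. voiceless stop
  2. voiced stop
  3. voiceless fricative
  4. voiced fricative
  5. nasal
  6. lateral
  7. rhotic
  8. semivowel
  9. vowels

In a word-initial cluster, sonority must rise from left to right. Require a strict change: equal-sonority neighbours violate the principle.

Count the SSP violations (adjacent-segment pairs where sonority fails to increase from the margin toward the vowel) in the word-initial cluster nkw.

1

/n/ — nasal, sonority 5.
/k/ — voiceless stop, sonority 1.
/w/ — semivowel, sonority 8.
/n/→/k/: 5→1 (does not rise) — violation.
/k/→/w/: 1→8 (rises) — ok.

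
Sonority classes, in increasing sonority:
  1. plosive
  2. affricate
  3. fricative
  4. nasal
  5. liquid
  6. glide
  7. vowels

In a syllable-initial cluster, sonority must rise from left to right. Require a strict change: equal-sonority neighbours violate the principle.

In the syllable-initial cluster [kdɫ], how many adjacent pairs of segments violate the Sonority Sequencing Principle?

1

/k/: plosive = 1.
/d/: plosive = 1.
/ɫ/: liquid = 5.
/k/→/d/: 1→1 (plateau) — violation.
/d/→/ɫ/: 1→5 (rises) — ok.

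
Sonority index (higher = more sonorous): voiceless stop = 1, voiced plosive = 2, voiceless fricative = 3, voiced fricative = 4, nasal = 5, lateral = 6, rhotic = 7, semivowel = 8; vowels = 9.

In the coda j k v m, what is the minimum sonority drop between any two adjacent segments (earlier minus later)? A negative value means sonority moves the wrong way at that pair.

-3

/j/ is a semivowel (sonority 8).
/k/ is a voiceless stop (sonority 1).
/v/ is a voiced fricative (sonority 4).
/m/ is a nasal (sonority 5).
/j/→/k/: change +7.
/k/→/v/: change -3.
/v/→/m/: change -1.
Minimum = -3.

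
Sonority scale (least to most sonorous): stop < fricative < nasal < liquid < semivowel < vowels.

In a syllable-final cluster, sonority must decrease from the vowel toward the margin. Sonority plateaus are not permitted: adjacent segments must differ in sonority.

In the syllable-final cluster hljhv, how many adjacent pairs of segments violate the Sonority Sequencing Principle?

3

/h/ — fricative, sonority 2.
/l/ — liquid, sonority 4.
/j/ — semivowel, sonority 5.
/h/ — fricative, sonority 2.
/v/ — fricative, sonority 2.
/h/→/l/: 2→4 (does not fall) — violation.
/l/→/j/: 4→5 (does not fall) — violation.
/j/→/h/: 5→2 (falls) — ok.
/h/→/v/: 2→2 (plateau) — violation.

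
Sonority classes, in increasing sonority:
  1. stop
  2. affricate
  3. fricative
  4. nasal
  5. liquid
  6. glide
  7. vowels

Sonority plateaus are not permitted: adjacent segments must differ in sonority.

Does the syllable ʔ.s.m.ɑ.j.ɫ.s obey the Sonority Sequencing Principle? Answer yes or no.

yes

Onset: /ʔ/ is a stop (sonority 1), /s/ is a fricative (sonority 3), /m/ is a nasal (sonority 4); then the nucleus /ɑ/ (sonority 7).
Onset profile 1-3-4-7 — rises to the nucleus.
Coda: /j/ is a glide (sonority 6), /ɫ/ is a liquid (sonority 5), /s/ is a fricative (sonority 3).
Coda profile 7-6-5-3 — falls from the nucleus.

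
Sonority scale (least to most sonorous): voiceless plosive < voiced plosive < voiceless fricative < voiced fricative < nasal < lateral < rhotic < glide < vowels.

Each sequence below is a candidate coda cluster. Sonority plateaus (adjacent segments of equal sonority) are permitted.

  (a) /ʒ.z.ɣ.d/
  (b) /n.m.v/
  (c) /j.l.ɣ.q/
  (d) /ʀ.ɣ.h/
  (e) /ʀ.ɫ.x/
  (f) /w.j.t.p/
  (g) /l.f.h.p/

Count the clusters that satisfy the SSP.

7

(a) /ʒ.z.ɣ.d/: profile 4-4-4-2 — obeys.
(b) /n.m.v/: profile 5-5-4 — obeys.
(c) /j.l.ɣ.q/: profile 8-6-4-1 — obeys.
(d) /ʀ.ɣ.h/: profile 7-4-3 — obeys.
(e) /ʀ.ɫ.x/: profile 7-6-3 — obeys.
(f) /w.j.t.p/: profile 8-8-1-1 — obeys.
(g) /l.f.h.p/: profile 6-3-3-1 — obeys.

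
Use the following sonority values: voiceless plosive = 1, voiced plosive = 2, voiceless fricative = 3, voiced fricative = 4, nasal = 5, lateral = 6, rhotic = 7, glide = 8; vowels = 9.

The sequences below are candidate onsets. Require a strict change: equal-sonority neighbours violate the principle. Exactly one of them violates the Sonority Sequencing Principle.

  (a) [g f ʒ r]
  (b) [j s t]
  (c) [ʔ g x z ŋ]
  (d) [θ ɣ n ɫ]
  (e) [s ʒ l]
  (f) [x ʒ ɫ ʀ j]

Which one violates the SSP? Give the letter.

b

(a) [g f ʒ r]: profile 2-3-4-7 — obeys.
(b) [j s t]: profile 8-3-1 — violates.
(c) [ʔ g x z ŋ]: profile 1-2-3-4-5 — obeys.
(d) [θ ɣ n ɫ]: profile 3-4-5-6 — obeys.
(e) [s ʒ l]: profile 3-4-6 — obeys.
(f) [x ʒ ɫ ʀ j]: profile 3-4-6-7-8 — obeys.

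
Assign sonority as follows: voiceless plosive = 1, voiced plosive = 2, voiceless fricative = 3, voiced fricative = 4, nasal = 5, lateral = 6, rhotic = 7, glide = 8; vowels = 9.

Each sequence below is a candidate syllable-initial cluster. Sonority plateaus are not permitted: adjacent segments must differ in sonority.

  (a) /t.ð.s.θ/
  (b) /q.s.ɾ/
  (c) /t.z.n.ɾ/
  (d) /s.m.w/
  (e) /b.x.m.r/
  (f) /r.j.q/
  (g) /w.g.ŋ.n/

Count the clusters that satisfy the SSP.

4

(a) sonority 1-4-3-3: ill-formed.
(b) sonority 1-3-7: well-formed.
(c) sonority 1-4-5-7: well-formed.
(d) sonority 3-5-8: well-formed.
(e) sonority 2-3-5-7: well-formed.
(f) sonority 7-8-1: ill-formed.
(g) sonority 8-2-5-5: ill-formed.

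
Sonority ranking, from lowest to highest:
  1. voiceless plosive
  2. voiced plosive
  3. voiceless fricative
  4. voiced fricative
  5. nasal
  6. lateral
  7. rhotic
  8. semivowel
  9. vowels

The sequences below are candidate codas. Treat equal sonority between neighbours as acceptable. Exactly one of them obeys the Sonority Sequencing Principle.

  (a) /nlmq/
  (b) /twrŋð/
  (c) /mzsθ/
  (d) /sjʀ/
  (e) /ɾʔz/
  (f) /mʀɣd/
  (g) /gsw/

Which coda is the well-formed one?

(a) 5-6-5-1 → violates
(b) 1-8-7-5-4 → violates
(c) 5-4-3-3 → obeys
(d) 3-8-7 → violates
(e) 7-1-4 → violates
(f) 5-7-4-2 → violates
(g) 2-3-8 → violates

c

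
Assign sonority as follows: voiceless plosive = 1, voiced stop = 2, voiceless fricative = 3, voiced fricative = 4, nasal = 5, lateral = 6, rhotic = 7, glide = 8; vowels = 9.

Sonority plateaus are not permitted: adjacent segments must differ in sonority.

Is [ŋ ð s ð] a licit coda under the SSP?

/ŋ/ is a nasal (sonority 5).
/ð/ is a voiced fricative (sonority 4).
/s/ is a voiceless fricative (sonority 3).
/ð/ is a voiced fricative (sonority 4).
The profile is 5-4-3-4. Between /s/ (3) and /ð/ (4) sonority does not fall, so the cluster violates the SSP.

no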